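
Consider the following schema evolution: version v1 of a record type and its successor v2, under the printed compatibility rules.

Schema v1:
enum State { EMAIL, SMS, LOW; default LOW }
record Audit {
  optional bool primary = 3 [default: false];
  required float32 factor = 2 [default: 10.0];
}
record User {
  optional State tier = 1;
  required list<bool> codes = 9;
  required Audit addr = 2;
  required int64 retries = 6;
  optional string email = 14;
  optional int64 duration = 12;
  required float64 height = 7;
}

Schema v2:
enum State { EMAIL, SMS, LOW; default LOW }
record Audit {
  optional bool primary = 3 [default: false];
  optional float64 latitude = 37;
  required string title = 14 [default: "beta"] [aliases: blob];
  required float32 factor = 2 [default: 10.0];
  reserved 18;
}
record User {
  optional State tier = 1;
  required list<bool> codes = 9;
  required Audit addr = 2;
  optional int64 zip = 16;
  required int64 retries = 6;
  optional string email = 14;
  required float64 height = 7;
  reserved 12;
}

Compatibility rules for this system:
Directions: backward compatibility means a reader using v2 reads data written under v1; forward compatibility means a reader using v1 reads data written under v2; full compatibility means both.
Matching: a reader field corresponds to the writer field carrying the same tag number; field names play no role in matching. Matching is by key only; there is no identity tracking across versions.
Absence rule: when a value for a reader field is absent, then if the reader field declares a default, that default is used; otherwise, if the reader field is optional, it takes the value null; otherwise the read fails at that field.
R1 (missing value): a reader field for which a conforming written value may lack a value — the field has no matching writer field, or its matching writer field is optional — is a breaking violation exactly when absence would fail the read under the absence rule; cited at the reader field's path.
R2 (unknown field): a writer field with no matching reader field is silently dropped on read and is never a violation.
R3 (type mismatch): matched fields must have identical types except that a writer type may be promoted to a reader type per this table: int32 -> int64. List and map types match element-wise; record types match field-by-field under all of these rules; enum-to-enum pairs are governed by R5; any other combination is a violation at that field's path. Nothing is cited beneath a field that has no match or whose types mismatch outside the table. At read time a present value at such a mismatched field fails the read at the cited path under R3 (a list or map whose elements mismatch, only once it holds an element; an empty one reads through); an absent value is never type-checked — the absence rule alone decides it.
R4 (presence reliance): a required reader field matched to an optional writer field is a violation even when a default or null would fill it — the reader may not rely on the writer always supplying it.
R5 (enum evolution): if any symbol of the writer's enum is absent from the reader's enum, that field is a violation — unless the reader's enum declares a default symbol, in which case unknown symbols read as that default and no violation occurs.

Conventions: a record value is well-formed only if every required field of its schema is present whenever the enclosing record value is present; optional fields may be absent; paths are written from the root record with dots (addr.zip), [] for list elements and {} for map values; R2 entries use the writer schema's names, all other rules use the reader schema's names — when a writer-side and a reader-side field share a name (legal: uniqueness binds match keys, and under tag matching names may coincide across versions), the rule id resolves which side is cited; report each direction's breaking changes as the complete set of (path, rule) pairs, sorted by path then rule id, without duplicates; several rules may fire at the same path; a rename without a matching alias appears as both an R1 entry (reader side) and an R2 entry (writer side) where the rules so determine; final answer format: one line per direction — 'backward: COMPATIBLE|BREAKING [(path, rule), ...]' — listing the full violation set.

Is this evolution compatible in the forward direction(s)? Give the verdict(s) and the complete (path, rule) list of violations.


forward: COMPATIBLE []

the writer's type comes first in each User pair
forward pass over User, reader schema v1, writer schema v2:
  tier: paired with writer tier (State -> State; writer optional)
  codes: paired with writer codes (list<bool> -> list<bool>; writer required)
  addr: paired with writer addr (Audit -> Audit; writer required)
  retries: paired with writer retries (int64 -> int64; writer required)
  email: paired with writer email (string -> string; writer optional)
  duration: no writer match
  height: paired with writer height (float64 -> float64; writer required)
  writer field zip has no reader counterpart
  addr.primary: paired with writer addr.primary (bool -> bool; writer optional)
  addr.factor: paired with writer addr.factor (float32 -> float32; writer required)
  writer field addr.latitude has no reader counterpart
  writer field addr.title has no reader counterpart
  => no violations; forward on User: COMPATIBLE
ruling out the remaining User differences:
  added field latitude to record Audit: optional float64, tag 37 (in v2 it sits immediately before factor) -> inert for the asked User verdict: nothing fires
  removed field duration from record User (its key 12 joins the reserved list) -> inert for the asked User verdict: nothing fires
  added field zip to record User: optional int64, tag 16 (in v2 it sits immediately before retries) -> inert for the asked User verdict: nothing fires
  added field title to record Audit: required string, tag 14, default "beta" (in v2 it sits immediately before factor) -> inert for the asked User verdict: nothing fires


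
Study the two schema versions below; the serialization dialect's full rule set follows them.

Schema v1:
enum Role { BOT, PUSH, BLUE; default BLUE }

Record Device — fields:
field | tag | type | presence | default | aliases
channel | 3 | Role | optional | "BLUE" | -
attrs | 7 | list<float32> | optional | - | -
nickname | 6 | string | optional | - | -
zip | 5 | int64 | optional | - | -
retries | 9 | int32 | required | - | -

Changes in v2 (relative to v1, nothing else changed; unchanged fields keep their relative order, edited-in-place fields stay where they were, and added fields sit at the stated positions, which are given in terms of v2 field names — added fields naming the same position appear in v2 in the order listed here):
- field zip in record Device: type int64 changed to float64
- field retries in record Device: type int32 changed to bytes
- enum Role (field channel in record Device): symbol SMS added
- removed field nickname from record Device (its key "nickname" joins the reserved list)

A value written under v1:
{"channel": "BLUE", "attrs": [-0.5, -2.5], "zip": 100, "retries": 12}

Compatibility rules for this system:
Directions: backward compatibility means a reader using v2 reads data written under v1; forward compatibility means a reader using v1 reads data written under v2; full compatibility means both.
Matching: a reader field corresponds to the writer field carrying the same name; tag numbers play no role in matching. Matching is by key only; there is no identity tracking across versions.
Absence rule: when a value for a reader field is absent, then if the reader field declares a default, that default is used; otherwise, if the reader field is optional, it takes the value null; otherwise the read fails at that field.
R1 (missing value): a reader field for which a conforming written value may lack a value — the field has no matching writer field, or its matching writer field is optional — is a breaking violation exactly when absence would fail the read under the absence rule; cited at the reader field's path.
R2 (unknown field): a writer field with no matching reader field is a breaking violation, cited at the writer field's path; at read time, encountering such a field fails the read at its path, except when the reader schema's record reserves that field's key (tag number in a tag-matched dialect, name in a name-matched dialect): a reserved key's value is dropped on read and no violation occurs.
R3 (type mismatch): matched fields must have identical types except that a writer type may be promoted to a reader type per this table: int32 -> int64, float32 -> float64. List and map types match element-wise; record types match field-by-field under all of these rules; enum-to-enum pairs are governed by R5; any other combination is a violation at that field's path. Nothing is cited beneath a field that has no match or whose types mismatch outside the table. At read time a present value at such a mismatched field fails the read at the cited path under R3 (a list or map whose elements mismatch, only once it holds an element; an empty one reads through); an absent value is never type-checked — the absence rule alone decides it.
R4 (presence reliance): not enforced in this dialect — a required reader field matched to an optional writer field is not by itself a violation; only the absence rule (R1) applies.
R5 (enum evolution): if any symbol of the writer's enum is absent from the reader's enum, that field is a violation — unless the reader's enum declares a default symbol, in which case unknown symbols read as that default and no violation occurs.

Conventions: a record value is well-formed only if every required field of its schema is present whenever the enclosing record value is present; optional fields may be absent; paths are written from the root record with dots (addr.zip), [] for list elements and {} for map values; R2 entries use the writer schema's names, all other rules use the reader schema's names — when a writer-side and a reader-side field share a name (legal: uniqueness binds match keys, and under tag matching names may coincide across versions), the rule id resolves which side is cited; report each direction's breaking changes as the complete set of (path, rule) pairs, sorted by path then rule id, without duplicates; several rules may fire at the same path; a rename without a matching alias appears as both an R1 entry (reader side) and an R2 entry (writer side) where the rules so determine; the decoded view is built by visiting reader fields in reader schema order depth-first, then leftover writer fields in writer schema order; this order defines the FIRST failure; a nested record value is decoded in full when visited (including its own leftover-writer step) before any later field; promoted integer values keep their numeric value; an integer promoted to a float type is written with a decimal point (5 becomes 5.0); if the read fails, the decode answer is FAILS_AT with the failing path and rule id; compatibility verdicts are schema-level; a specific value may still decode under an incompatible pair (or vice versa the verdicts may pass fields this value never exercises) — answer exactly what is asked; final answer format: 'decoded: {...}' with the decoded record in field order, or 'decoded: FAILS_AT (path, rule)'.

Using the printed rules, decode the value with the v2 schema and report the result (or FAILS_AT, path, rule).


decoded: FAILS_AT (zip, R3)

each type pair in Device: writer, then reader
decode (reader v2):
  channel := "BLUE"
  attrs := [-0.5, -2.5]
  read fails at zip under R3
  => FAILS_AT (zip, R3)
remaining Device differences; none change what is asked:
  field retries in record Device: type int32 changed to bytes -> affects the rule determinations only; this particular Device value decodes identically
  enum Role (field channel in record Device): symbol SMS added -> triggers nothing under the printed rules; the Device answer is the same either way
  removed field nickname from record Device (its key "nickname" joins the reserved list) -> triggers nothing under the printed rules; the Device answer is the same either way


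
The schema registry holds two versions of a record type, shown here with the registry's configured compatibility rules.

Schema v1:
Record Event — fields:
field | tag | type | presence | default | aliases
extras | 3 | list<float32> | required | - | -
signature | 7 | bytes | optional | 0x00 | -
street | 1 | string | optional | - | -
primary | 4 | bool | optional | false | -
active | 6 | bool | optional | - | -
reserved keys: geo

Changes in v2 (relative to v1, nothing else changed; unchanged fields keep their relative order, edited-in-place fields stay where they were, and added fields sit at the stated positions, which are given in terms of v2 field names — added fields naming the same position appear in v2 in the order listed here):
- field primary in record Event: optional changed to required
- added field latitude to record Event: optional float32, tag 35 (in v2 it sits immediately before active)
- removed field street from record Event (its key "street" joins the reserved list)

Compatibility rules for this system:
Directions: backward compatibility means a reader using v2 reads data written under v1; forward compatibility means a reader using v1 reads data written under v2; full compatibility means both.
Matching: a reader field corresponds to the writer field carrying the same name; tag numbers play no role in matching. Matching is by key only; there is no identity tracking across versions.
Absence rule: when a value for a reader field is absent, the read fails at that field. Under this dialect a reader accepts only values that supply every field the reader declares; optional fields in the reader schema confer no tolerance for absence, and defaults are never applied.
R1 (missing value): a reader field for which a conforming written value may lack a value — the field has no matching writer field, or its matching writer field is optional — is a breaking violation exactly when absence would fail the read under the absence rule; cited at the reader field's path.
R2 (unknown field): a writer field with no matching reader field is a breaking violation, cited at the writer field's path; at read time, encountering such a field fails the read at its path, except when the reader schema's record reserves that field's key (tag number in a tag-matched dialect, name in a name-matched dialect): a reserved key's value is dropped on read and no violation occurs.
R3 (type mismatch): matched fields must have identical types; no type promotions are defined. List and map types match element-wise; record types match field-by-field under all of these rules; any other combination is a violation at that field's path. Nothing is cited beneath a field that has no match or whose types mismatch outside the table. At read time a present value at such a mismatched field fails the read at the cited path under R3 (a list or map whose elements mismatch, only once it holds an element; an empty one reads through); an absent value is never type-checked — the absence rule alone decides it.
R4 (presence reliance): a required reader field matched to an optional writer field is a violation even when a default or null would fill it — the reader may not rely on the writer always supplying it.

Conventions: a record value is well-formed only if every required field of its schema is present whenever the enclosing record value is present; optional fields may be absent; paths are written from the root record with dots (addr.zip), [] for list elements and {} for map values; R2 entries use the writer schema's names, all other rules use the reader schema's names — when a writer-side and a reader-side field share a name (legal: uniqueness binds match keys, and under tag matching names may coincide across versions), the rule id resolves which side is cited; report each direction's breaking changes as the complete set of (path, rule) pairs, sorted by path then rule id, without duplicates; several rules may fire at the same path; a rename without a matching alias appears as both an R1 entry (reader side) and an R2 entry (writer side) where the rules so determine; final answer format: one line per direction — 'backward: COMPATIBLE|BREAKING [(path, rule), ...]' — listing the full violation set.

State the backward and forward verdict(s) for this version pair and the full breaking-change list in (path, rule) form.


backward: BREAKING [(active, R1), (latitude, R1), (primary, R1), (primary, R4), (signature, R1)]; forward: BREAKING [(active, R1), (latitude, R2), (signature, R1), (street, R1)]

arrows below run writer -> reader for Event
backward analysis of Event with v2 as reader and v1 as writer:
  extras: paired with writer extras (list<float32> -> list<float32>; writer required)
  signature: paired with writer signature (bytes -> bytes; writer optional)
  primary: paired with writer primary (bool -> bool; writer optional)
  latitude has no writer counterpart
  active: paired with writer active (bool -> bool; writer optional)
  writer field street has no reader counterpart
  violation R1 at active
  violation R1 at latitude
  violation R1 at primary
  violation R4 at primary
  violation R1 at signature
  => backward verdict for Event: BREAKING, 5 violation(s)
forward analysis of Event with v1 as reader and v2 as writer:
  extras: paired with writer extras (list<float32> -> list<float32>; writer required)
  signature: paired with writer signature (bytes -> bytes; writer optional)
  street has no writer counterpart
  primary: paired with writer primary (bool -> bool; writer required)
  active: paired with writer active (bool -> bool; writer optional)
  writer field latitude has no reader counterpart
  violation R1 at active
  violation R2 at latitude
  violation R1 at signature
  violation R1 at street
  => forward verdict for Event: BREAKING, 4 violation(s)


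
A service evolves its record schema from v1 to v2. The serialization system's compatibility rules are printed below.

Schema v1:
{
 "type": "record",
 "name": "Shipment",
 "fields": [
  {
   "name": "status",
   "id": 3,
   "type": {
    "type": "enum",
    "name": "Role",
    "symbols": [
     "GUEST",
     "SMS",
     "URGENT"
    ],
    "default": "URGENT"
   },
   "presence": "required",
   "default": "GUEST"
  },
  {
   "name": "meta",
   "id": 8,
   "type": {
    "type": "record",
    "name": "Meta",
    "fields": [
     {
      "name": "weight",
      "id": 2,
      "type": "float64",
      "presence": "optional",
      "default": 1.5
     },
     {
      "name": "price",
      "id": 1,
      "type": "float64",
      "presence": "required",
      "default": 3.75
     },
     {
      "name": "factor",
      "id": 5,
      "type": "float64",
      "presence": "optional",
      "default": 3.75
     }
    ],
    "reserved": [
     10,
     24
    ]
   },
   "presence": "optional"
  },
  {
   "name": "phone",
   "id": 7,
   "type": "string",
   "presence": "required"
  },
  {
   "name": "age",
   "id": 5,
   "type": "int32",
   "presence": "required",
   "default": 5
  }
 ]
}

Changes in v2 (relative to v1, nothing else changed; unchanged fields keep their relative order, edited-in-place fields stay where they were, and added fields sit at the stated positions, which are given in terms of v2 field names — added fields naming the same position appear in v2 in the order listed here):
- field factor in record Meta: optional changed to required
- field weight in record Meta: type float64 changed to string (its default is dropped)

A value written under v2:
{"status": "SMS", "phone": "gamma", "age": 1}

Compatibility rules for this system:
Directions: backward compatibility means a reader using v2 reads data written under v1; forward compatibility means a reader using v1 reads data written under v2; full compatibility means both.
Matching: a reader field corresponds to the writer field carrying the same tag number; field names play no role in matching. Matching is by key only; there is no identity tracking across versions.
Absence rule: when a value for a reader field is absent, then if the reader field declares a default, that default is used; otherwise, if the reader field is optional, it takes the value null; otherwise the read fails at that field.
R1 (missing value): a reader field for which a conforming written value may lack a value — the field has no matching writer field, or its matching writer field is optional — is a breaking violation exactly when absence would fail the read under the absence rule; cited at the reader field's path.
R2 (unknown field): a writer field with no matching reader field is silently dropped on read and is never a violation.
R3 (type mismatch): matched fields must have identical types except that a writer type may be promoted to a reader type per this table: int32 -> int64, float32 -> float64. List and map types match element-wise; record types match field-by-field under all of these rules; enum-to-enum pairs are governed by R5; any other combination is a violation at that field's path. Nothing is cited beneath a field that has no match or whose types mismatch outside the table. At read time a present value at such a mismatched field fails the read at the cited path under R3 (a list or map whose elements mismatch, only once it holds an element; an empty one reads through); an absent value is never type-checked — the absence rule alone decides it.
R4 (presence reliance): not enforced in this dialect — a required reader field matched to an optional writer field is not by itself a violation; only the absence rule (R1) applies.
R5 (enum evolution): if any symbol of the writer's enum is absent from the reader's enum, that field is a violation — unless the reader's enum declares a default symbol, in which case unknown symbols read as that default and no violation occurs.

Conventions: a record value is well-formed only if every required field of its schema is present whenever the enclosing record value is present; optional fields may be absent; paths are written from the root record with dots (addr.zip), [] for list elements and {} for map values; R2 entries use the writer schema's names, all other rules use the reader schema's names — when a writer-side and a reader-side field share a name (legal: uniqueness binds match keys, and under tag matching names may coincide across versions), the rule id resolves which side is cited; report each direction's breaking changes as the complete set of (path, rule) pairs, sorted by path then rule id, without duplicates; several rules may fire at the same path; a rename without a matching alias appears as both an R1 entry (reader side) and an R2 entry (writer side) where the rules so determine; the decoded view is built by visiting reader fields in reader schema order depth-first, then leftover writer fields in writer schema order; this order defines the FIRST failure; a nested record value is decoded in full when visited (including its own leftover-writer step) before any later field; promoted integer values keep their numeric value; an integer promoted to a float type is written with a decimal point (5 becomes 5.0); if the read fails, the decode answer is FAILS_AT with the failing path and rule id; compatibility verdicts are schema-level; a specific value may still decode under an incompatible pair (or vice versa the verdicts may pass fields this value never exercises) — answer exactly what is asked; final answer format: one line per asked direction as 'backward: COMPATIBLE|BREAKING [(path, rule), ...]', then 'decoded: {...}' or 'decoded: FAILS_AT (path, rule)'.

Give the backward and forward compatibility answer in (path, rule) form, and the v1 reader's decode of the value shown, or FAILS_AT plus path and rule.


the writer's type comes first in each Shipment pair
backward for Shipment (reader v2, writer v1):
  status <- status (Role -> Role, writer required)
  meta <- meta (Meta -> Meta, writer optional)
  phone <- phone (string -> string, writer required)
  age <- age (int32 -> int32, writer required)
  meta.weight <- meta.weight (float64 -> string, writer optional)
  meta.price <- meta.price (float64 -> float64, writer required)
  meta.factor <- meta.factor (float64 -> float64, writer optional)
  rule R3 violated at meta.weight
  => backward: BREAKING (1)
forward for Shipment (reader v1, writer v2):
  status <- status (Role -> Role, writer required)
  meta <- meta (Meta -> Meta, writer optional)
  phone <- phone (string -> string, writer required)
  age <- age (int32 -> int32, writer required)
  meta.weight <- meta.weight (string -> float64, writer optional)
  meta.price <- meta.price (float64 -> float64, writer required)
  meta.factor <- meta.factor (float64 -> float64, writer required)
  rule R3 violated at meta.weight
  => forward: BREAKING (1)
decoding the Shipment value with the v1 reader:
  status := "SMS"
  meta := null (not supplied -> null)
  phone := "gamma"
  age := 1
  => decoded: {"status": "SMS", "meta": null, "phone": "gamma", "age": 1}

backward: BREAKING [(meta.weight, R3)]; forward: BREAKING [(meta.weight, R3)]; decoded: {"status": "SMS", "meta": null, "phone": "gamma", "age": 1}


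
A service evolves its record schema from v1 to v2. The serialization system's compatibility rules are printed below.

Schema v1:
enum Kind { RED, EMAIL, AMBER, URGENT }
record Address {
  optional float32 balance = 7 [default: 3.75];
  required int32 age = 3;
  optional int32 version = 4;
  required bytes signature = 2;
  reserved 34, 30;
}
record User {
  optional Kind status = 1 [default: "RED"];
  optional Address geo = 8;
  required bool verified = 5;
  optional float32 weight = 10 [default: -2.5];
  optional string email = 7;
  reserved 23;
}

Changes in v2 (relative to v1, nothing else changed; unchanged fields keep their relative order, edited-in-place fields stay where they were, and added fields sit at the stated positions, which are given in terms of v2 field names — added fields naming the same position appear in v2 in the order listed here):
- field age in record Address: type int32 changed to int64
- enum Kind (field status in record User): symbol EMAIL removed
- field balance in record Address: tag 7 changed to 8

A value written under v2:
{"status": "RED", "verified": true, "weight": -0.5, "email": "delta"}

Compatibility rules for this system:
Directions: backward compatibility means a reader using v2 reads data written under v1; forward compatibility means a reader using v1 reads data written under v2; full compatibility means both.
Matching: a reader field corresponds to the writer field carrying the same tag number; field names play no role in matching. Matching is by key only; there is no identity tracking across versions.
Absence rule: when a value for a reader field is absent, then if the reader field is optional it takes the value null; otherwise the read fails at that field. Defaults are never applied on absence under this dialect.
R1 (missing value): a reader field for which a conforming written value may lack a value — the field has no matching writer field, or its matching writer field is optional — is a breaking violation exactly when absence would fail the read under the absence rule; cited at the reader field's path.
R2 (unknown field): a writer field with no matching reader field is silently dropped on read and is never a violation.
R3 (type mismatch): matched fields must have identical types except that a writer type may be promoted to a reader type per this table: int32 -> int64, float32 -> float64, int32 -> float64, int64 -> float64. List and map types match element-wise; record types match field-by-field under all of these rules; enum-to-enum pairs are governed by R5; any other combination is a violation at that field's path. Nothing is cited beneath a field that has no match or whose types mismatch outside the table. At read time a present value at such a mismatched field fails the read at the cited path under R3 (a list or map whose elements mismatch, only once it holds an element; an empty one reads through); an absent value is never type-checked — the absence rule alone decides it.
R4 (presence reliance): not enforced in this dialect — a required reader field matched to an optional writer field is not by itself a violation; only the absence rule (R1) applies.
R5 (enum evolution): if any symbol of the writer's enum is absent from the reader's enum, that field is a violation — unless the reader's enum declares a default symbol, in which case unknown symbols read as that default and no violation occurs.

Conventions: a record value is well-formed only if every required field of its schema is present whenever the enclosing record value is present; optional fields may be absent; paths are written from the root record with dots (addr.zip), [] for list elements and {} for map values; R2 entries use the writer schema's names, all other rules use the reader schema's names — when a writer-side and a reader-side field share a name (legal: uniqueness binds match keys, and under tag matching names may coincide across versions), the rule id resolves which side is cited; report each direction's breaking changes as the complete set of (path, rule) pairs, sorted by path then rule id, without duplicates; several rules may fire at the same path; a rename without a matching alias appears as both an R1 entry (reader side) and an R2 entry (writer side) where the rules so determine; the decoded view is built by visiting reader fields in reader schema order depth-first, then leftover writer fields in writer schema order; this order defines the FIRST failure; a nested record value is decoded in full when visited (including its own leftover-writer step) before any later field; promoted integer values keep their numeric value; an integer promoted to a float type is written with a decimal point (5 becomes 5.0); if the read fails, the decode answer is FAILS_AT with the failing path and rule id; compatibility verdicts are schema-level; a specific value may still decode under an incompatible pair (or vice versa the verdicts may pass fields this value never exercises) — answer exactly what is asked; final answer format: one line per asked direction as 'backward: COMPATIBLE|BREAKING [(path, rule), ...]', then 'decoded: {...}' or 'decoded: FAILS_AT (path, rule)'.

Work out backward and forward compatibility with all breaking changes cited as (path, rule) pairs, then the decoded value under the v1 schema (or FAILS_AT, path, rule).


arrows below run writer -> reader for User
backward for User (reader v2, writer v1):
  Kind -> Kind, writer optional: status aligns to status
  Address -> Address, writer optional: geo aligns to geo
  bool -> bool, writer required: verified aligns to verified
  float32 -> float32, writer optional: weight aligns to weight
  string -> string, writer optional: email aligns to email
  geo.balance has no writer counterpart
  int32 -> int64, writer required: geo.age aligns to geo.age
  int32 -> int32, writer optional: geo.version aligns to geo.version
  bytes -> bytes, writer required: geo.signature aligns to geo.signature
  writer geo.balance: unknown to reader
  R5 fires at status
  => backward verdict for User: BREAKING, 1 violation(s)
forward for User (reader v1, writer v2):
  Kind -> Kind, writer optional: status aligns to status
  Address -> Address, writer optional: geo aligns to geo
  bool -> bool, writer required: verified aligns to verified
  float32 -> float32, writer optional: weight aligns to weight
  string -> string, writer optional: email aligns to email
  geo.balance has no writer counterpart
  int64 -> int32, writer required: geo.age aligns to geo.age
  int32 -> int32, writer optional: geo.version aligns to geo.version
  bytes -> bytes, writer required: geo.signature aligns to geo.signature
  writer geo.balance: unknown to reader
  R3 fires at geo.age
  => forward verdict for User: BREAKING, 1 violation(s)
migrating the User value to v1:
  status := "RED"
  geo := null (absent, optional -> null)
  verified := true
  weight := -0.5
  email := "delta"
  => decoded: {"status": "RED", "geo": null, "verified": true, "weight": -0.5, "email": "delta"}

backward: BREAKING [(status, R5)]; forward: BREAKING [(geo.age, R3)]; decoded: {"status": "RED", "geo": null, "verified": true, "weight": -0.5, "email": "delta"}


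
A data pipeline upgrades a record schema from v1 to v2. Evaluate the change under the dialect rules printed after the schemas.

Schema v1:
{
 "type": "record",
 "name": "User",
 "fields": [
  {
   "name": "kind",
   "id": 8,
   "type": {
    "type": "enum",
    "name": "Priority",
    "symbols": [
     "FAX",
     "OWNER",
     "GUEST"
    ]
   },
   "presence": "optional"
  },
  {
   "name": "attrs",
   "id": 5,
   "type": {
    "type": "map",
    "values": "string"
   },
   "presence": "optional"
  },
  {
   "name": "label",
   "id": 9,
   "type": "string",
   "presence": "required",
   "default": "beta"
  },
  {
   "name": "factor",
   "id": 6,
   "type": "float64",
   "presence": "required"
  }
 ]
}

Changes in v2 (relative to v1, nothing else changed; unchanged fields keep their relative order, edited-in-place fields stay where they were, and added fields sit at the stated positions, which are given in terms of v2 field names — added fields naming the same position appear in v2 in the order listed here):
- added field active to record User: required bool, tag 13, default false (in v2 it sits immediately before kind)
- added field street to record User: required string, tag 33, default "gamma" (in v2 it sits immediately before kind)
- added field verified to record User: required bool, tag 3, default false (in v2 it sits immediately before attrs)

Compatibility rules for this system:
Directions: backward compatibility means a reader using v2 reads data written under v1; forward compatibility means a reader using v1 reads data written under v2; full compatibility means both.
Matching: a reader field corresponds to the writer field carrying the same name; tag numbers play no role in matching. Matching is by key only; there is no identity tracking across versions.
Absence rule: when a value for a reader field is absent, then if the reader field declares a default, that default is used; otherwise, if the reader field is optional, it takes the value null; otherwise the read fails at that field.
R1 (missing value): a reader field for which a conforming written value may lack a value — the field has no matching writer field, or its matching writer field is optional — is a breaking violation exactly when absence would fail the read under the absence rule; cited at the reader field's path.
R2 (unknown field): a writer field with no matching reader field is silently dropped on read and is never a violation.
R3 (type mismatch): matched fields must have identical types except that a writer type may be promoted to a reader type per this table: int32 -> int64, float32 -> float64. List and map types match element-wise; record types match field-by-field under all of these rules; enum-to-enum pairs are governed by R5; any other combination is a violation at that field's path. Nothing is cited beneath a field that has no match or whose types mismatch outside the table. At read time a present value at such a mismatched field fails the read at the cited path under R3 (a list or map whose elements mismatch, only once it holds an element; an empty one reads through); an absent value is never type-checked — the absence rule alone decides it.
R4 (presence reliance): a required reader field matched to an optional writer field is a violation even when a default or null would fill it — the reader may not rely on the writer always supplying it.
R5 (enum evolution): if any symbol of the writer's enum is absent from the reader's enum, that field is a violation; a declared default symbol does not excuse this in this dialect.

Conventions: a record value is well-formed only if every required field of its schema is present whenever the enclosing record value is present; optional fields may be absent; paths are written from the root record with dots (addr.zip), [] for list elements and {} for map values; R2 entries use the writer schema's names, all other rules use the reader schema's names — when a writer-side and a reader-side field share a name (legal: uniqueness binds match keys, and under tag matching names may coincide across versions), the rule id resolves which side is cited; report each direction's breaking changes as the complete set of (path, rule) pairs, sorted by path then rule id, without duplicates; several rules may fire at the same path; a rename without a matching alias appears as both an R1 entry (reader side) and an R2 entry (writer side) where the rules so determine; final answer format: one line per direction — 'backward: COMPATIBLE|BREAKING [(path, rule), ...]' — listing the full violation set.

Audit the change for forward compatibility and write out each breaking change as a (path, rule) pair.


forward: COMPATIBLE []

arrows below run writer -> reader for User
forward for User (reader v1, writer v2):
  kind: paired with writer kind (Priority -> Priority; writer optional)
  attrs: paired with writer attrs (map<string, string> -> map<string, string>; writer optional)
  label: paired with writer label (string -> string; writer required)
  factor: paired with writer factor (float64 -> float64; writer required)
  writer field active has no reader counterpart
  writer field street has no reader counterpart
  writer field verified has no reader counterpart
  => no violations; forward on User: COMPATIBLE
the other User changes do not affect what is asked:
  added field active to record User: required bool, tag 13, default false (in v2 it sits immediately before kind) -> fires no rule on User, leaving the asked answer as it is
  added field verified to record User: required bool, tag 3, default false (in v2 it sits immediately before attrs) -> fires no rule on User, leaving the asked answer as it is
  added field street to record User: required string, tag 33, default "gamma" (in v2 it sits immediately before kind) -> fires no rule on User, leaving the asked answer as it is


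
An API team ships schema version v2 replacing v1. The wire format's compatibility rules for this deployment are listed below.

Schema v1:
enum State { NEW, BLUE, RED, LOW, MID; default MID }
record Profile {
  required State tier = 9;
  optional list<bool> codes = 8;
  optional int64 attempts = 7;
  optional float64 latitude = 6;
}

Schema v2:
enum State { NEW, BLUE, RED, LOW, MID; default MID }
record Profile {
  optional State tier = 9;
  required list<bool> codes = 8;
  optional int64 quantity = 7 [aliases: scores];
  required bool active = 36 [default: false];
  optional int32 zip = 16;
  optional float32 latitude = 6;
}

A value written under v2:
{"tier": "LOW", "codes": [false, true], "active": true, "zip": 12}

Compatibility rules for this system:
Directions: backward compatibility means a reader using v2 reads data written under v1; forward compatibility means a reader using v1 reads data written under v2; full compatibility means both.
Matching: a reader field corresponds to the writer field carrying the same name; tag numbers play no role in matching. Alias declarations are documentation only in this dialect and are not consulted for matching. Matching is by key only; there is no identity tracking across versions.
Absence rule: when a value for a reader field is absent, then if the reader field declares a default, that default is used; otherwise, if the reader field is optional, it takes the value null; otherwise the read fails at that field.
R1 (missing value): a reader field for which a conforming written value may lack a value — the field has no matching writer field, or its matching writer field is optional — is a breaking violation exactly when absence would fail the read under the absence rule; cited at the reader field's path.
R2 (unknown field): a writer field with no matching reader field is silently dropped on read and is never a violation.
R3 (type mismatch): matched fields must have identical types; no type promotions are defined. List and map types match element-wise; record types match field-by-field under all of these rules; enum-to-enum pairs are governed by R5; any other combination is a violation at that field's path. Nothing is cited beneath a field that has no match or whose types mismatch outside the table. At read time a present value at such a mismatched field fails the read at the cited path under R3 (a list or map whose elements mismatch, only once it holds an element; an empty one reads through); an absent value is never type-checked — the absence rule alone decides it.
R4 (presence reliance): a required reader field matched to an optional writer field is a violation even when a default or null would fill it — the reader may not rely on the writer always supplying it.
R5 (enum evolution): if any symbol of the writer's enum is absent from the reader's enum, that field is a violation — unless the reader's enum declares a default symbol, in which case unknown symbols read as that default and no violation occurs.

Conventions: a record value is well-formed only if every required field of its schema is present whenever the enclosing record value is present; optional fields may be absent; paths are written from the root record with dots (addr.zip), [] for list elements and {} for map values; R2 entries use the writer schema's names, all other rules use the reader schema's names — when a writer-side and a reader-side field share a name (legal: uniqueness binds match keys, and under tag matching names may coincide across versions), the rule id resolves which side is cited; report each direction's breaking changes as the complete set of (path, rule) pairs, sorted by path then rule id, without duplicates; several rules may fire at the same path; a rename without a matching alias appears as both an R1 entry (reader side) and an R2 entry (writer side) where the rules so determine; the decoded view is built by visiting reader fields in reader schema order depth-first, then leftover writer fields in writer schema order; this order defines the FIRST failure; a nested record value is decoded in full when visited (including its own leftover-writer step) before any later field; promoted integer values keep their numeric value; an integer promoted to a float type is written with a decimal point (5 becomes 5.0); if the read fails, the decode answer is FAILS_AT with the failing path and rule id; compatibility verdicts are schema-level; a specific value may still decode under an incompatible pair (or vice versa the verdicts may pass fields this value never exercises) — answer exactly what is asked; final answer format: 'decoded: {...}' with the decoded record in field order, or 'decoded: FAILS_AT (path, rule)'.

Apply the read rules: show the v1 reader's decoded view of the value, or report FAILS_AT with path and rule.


decoded: {"tier": "LOW", "codes": [false, true], "attempts": null, "latitude": null}

arrows below run writer -> reader for Profile
decode walk for Profile under reader schema v1:
  tier := "LOW"
  codes := [false, true]
  attempts := null (absent, optional -> null)
  latitude := null (absent, optional -> null)
  writer active: unknown -> dropped
  writer zip: unknown -> dropped
  => decoded: {"tier": "LOW", "codes": [false, true], "attempts": null, "latitude": null}
checking off the Profile differences that do not matter here:
  field latitude in record Profile: type float64 changed to float32 -> schema-level compatibility only; this Profile value's decode is unchanged
  added field zip to record Profile: optional int32, tag 16 (in v2 it sits immediately before latitude) -> no rule fires on it and the decoded Profile view is identical with or without it
  renamed field attempts to quantity in record Profile -> no rule fires on it and the decoded Profile view is identical with or without it
  field codes in record Profile: optional changed to required -> schema-level compatibility only; this Profile value's decode is unchanged
  field tier in record Profile: required changed to optional -> schema-level compatibility only; this Profile value's decode is unchanged
  added field active to record Profile: required bool, tag 36, default false (in v2 it sits immediately before latitude) -> no rule fires on it and the decoded Profile view is identical with or without it
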